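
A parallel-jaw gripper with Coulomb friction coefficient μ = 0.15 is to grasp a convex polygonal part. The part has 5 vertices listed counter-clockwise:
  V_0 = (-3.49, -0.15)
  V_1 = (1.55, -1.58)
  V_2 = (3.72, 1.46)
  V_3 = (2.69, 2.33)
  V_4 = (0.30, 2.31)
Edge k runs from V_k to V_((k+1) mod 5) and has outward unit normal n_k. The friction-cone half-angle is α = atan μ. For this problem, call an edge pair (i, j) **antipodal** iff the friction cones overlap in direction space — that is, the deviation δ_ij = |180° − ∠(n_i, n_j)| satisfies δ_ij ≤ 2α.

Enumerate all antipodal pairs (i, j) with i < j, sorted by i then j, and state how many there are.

α = atan 0.15 = 8.53°;  2α = 17.06°
n_0 = (-0.2730, -0.9620)
n_1 = (+0.8139, -0.5810)
n_2 = (+0.6453, +0.7639)
n_3 = (-0.0084, +1.0000)
n_4 = (-0.5444, +0.8388)
  (0,1): δ = 109.68°  ·
  (0,2): δ = 24.35°  ·
  (0,3): δ = 16.32°  ✓
  (0,4): δ = 48.83°  ·
  (1,2): δ = 94.67°  ·
  (1,3): δ = 54.00°  ·
  (1,4): δ = 21.49°  ·
  (2,3): δ = 139.33°  ·
  (2,4): δ = 106.83°  ·
  (3,4): δ = 147.49°  ·
antipodal pairs: 1

count = 1; pairs: (0,3)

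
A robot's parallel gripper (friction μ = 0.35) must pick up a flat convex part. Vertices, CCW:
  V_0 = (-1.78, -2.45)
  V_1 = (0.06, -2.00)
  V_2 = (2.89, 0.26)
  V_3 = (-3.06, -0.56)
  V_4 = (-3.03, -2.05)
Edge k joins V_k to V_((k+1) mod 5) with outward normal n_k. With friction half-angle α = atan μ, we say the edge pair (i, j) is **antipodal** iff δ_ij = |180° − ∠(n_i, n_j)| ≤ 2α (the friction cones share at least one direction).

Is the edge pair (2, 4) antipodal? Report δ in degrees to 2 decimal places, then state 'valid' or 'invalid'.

α = atan 0.35 = 19.29°;  2α = 38.58°
edge 2: e_2 = (-5.95, -0.82);  n_2 = (-0.1365, +0.9906)
edge 4: e_4 = (+1.25, -0.40);  n_4 = (-0.3048, -0.9524)
∠(n_2, n_4) = 154.41°
δ = |180° − 154.41°| = 25.59°
25.59° ≤ 2α = 38.58°  →  valid

δ = 25.59°, valid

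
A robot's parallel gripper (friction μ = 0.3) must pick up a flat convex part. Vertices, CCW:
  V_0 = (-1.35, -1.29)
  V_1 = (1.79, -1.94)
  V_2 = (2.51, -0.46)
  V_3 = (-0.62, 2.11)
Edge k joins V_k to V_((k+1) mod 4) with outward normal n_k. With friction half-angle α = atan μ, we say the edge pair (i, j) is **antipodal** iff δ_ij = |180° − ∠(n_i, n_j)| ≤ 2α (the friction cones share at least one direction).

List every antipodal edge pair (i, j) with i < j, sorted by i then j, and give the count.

count = 2; pairs: (0,2), (1,3)

α = atan 0.3 = 16.70°;  2α = 33.40°
n_0 = (-0.2027, -0.9792)
n_1 = (+0.8992, -0.4375)
n_2 = (+0.6346, +0.7729)
n_3 = (-0.9777, +0.2099)
  (0,1): δ = 104.25°  ·
  (0,2): δ = 27.69°  ✓
  (0,3): δ = 89.58°  ·
  (1,2): δ = 103.45°  ·
  (1,3): δ = 13.82°  ✓
  (2,3): δ = 62.73°  ·
antipodal pairs: 2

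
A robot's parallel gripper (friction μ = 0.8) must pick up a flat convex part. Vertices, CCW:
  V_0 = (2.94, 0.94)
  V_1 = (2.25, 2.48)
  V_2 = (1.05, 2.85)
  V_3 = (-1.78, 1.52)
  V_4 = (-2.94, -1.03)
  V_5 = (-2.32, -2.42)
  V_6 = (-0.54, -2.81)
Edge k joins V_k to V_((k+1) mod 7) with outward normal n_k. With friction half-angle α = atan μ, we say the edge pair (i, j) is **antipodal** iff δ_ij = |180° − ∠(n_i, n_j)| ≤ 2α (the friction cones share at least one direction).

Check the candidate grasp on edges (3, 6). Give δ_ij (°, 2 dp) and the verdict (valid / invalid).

δ = 18.40°, valid

α = atan 0.8 = 38.66°;  2α = 77.32°
edge 3: e_3 = (-1.16, -2.55);  n_3 = (-0.9102, +0.4141)
edge 6: e_6 = (+3.48, +3.75);  n_6 = (+0.7330, -0.6802)
∠(n_3, n_6) = 161.60°
δ = |180° − 161.60°| = 18.40°
18.40° ≤ 2α = 77.32°  →  valid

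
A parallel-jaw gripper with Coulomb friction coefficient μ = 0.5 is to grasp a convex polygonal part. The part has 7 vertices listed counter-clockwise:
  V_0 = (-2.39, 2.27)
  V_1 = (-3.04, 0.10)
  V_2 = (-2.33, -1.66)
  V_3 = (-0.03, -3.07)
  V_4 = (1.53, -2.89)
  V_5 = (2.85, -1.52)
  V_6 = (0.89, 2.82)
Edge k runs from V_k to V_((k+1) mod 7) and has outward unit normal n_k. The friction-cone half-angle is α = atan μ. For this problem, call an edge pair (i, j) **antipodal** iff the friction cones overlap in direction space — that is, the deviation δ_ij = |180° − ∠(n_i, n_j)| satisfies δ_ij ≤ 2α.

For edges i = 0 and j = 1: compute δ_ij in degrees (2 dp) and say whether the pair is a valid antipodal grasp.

α = atan 0.5 = 26.57°;  2α = 53.13°
edge 0: e_0 = (-0.65, -2.17);  n_0 = (-0.9579, +0.2869)
edge 1: e_1 = (+0.71, -1.76);  n_1 = (-0.9274, -0.3741)
∠(n_0, n_1) = 38.64°
δ = |180° − 38.64°| = 141.36°
141.36° > 2α = 53.13°  →  invalid

δ = 141.36°, invalid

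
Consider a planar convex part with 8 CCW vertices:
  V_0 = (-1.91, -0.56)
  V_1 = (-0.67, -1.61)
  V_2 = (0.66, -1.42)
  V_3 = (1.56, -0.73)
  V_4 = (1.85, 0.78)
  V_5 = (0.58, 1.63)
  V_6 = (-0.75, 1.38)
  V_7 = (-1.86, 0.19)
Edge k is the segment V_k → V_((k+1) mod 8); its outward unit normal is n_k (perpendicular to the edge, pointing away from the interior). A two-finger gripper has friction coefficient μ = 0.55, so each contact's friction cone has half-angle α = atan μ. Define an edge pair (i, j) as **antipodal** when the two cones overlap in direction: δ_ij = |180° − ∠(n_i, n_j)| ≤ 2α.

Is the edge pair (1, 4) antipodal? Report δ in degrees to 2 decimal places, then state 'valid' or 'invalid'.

α = atan 0.55 = 28.81°;  2α = 57.62°
edge 1: e_1 = (+1.33, +0.19);  n_1 = (+0.1414, -0.9899)
edge 4: e_4 = (-1.27, +0.85);  n_4 = (+0.5562, +0.8310)
∠(n_1, n_4) = 138.08°
δ = |180° − 138.08°| = 41.92°
41.92° ≤ 2α = 57.62°  →  valid

δ = 41.92°, valid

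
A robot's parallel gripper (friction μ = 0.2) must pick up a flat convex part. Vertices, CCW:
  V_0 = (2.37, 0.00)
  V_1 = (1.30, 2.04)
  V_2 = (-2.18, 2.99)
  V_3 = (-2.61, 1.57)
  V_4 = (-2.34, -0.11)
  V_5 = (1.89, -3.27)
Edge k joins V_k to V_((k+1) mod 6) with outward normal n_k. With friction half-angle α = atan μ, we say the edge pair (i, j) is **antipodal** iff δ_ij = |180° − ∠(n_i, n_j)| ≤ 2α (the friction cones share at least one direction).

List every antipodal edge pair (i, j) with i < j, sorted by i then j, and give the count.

α = atan 0.2 = 11.31°;  2α = 22.62°
n_0 = (+0.8856, +0.4645)
n_1 = (+0.2634, +0.9647)
n_2 = (-0.9571, +0.2898)
n_3 = (-0.9873, -0.1587)
n_4 = (-0.5985, -0.8011)
n_5 = (+0.9894, -0.1452)
  (0,1): δ = 132.95°  ·
  (0,2): δ = 44.52°  ·
  (0,3): δ = 18.55°  ✓
  (0,4): δ = 25.56°  ·
  (0,5): δ = 143.97°  ·
  (1,2): δ = 91.58°  ·
  (1,3): δ = 65.60°  ·
  (1,4): δ = 21.49°  ✓
  (1,5): δ = 96.92°  ·
  (2,3): δ = 154.02°  ·
  (2,4): δ = 109.91°  ·
  (2,5): δ = 8.50°  ✓
  (3,4): δ = 135.89°  ·
  (3,5): δ = 17.48°  ✓
  (4,5): δ = 61.59°  ·
antipodal pairs: 4

count = 4; pairs: (0,3), (1,4), (2,5), (3,5)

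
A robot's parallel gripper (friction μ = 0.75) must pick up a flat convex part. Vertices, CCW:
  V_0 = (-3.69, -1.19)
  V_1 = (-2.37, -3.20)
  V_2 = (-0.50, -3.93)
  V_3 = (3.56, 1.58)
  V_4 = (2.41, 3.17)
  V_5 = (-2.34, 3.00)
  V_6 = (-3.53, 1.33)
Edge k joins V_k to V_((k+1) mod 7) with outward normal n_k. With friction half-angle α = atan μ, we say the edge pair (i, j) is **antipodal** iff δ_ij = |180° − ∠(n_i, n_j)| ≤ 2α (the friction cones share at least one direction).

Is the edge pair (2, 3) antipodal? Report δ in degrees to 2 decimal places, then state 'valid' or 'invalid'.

δ = 107.74°, invalid

α = atan 0.75 = 36.87°;  2α = 73.74°
edge 2: e_2 = (+4.06, +5.51);  n_2 = (+0.8051, -0.5932)
edge 3: e_3 = (-1.15, +1.59);  n_3 = (+0.8103, +0.5860)
∠(n_2, n_3) = 72.26°
δ = |180° − 72.26°| = 107.74°
107.74° > 2α = 73.74°  →  invalid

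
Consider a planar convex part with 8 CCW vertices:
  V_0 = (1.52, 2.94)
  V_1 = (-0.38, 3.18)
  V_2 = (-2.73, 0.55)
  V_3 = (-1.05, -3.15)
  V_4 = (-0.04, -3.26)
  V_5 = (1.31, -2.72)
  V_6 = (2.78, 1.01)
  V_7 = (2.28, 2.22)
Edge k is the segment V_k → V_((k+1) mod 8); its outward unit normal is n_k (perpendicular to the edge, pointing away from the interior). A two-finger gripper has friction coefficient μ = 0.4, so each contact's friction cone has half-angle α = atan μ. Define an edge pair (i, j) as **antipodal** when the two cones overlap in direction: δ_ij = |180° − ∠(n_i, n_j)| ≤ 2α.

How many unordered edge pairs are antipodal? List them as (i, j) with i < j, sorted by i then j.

α = atan 0.4 = 21.80°;  2α = 43.60°
n_0 = (+0.1253, +0.9921)
n_1 = (-0.7457, +0.6663)
n_2 = (-0.9105, -0.4134)
n_3 = (-0.1083, -0.9941)
n_4 = (+0.3714, -0.9285)
n_5 = (+0.9304, -0.3667)
n_6 = (+0.9242, +0.3819)
n_7 = (+0.6877, +0.7260)
  (0,1): δ = 124.58°  ·
  (0,2): δ = 58.38°  ·
  (0,3): δ = 0.98°  ✓
  (0,4): δ = 29.00°  ✓
  (0,5): δ = 75.69°  ·
  (0,6): δ = 119.65°  ·
  (0,7): δ = 143.75°  ·
  (1,2): δ = 113.80°  ·
  (1,3): δ = 54.43°  ·
  (1,4): δ = 26.42°  ✓
  (1,5): δ = 20.27°  ✓
  (1,6): δ = 64.23°  ·
  (1,7): δ = 88.33°  ·
  (2,3): δ = 120.64°  ·
  (2,4): δ = 92.62°  ·
  (2,5): δ = 45.93°  ·
  (2,6): δ = 1.97°  ✓
  (2,7): δ = 22.13°  ✓
  (3,4): δ = 151.98°  ·
  (3,5): δ = 105.29°  ·
  (3,6): δ = 61.33°  ·
  (3,7): δ = 37.24°  ✓
  (4,5): δ = 133.31°  ·
  (4,6): δ = 89.35°  ·
  (4,7): δ = 65.25°  ·
  (5,6): δ = 136.04°  ·
  (5,7): δ = 111.94°  ·
  (6,7): δ = 155.90°  ·
antipodal pairs: 7

count = 7; pairs: (0,3), (0,4), (1,4), (1,5), (2,6), (2,7), (3,7)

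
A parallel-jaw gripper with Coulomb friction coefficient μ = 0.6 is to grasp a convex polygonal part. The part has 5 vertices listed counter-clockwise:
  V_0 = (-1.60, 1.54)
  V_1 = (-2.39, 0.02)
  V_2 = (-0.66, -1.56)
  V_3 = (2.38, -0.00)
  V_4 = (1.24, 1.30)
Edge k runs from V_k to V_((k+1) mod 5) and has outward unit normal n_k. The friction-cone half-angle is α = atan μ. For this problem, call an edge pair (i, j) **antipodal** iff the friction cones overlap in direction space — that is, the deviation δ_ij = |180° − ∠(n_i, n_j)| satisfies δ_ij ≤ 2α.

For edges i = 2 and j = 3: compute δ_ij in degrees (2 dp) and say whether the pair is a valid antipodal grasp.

α = atan 0.6 = 30.96°;  2α = 61.93°
edge 2: e_2 = (+3.04, +1.56);  n_2 = (+0.4566, -0.8897)
edge 3: e_3 = (-1.14, +1.30);  n_3 = (+0.7519, +0.6593)
∠(n_2, n_3) = 104.08°
δ = |180° − 104.08°| = 75.92°
75.92° > 2α = 61.93°  →  invalid

δ = 75.92°, invalid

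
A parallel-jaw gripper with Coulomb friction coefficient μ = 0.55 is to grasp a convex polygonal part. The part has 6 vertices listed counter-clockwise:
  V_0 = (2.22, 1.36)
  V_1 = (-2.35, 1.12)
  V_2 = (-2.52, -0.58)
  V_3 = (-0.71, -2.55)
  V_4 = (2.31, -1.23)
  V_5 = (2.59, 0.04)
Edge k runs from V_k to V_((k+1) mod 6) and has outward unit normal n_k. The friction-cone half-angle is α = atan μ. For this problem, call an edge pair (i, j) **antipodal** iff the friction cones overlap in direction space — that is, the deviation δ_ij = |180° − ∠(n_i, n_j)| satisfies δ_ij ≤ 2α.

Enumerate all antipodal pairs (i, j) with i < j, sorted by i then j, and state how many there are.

α = atan 0.55 = 28.81°;  2α = 57.62°
n_0 = (-0.0524, +0.9986)
n_1 = (-0.9950, +0.0995)
n_2 = (-0.7364, -0.6766)
n_3 = (+0.4005, -0.9163)
n_4 = (+0.9765, -0.2153)
n_5 = (+0.9629, +0.2699)
  (0,1): δ = 98.72°  ·
  (0,2): δ = 50.43°  ✓
  (0,3): δ = 20.60°  ✓
  (0,4): δ = 74.56°  ·
  (0,5): δ = 102.65°  ·
  (1,2): δ = 131.71°  ·
  (1,3): δ = 60.68°  ·
  (1,4): δ = 6.72°  ✓
  (1,5): δ = 21.37°  ✓
  (2,3): δ = 108.97°  ·
  (2,4): δ = 55.01°  ✓
  (2,5): δ = 26.92°  ✓
  (3,4): δ = 126.04°  ·
  (3,5): δ = 97.95°  ·
  (4,5): δ = 151.91°  ·
antipodal pairs: 6

count = 6; pairs: (0,2), (0,3), (1,4), (1,5), (2,4), (2,5)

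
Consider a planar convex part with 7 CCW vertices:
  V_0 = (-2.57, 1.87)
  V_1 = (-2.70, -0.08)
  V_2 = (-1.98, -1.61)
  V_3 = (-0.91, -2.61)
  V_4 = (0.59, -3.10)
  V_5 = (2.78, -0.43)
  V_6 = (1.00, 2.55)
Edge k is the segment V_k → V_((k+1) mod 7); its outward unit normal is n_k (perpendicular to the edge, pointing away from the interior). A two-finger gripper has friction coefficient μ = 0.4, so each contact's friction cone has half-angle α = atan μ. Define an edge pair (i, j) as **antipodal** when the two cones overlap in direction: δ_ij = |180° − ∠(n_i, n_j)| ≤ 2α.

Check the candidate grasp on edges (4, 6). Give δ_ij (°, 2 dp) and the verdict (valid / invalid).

δ = 39.86°, valid

α = atan 0.4 = 21.80°;  2α = 43.60°
edge 4: e_4 = (+2.19, +2.67);  n_4 = (+0.7732, -0.6342)
edge 6: e_6 = (-3.57, -0.68);  n_6 = (-0.1871, +0.9823)
∠(n_4, n_6) = 140.14°
δ = |180° − 140.14°| = 39.86°
39.86° ≤ 2α = 43.60°  →  valid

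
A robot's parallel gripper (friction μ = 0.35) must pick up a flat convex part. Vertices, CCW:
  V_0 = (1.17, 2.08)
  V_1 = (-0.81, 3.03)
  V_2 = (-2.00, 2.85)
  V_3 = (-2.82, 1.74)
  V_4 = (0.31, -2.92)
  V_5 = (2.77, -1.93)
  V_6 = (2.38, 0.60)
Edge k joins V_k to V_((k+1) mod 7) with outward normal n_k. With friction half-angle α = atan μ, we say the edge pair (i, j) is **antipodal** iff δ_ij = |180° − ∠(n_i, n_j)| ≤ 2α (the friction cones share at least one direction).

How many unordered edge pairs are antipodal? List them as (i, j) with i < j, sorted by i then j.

count = 5; pairs: (0,3), (1,4), (2,4), (3,5), (3,6)

α = atan 0.35 = 19.29°;  2α = 38.58°
n_0 = (+0.4326, +0.9016)
n_1 = (-0.1496, +0.9888)
n_2 = (-0.8043, +0.5942)
n_3 = (-0.8301, -0.5576)
n_4 = (+0.3733, -0.9277)
n_5 = (+0.9883, +0.1524)
n_6 = (+0.7742, +0.6330)
  (0,1): δ = 145.77°  ·
  (0,2): δ = 100.82°  ·
  (0,3): δ = 30.48°  ✓
  (0,4): δ = 47.55°  ·
  (0,5): δ = 124.39°  ·
  (0,6): δ = 154.90°  ·
  (1,2): δ = 135.06°  ·
  (1,3): δ = 64.71°  ·
  (1,4): δ = 13.32°  ✓
  (1,5): δ = 90.16°  ·
  (1,6): δ = 120.67°  ·
  (2,3): δ = 109.66°  ·
  (2,4): δ = 31.62°  ✓
  (2,5): δ = 45.22°  ·
  (2,6): δ = 75.72°  ·
  (3,4): δ = 101.97°  ·
  (3,5): δ = 25.13°  ✓
  (3,6): δ = 5.38°  ✓
  (4,5): δ = 103.16°  ·
  (4,6): δ = 72.65°  ·
  (5,6): δ = 149.49°  ·
antipodal pairs: 5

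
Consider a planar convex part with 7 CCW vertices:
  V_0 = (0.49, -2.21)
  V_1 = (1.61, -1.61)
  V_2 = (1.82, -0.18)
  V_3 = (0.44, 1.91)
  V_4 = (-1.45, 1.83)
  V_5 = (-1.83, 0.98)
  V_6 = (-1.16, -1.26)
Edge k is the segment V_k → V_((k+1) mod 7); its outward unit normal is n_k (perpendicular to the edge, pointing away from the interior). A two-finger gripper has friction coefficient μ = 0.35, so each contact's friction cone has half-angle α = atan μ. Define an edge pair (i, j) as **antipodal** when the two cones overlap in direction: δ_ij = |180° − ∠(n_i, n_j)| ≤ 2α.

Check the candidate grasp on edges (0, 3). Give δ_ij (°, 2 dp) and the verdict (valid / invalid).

δ = 25.75°, valid

α = atan 0.35 = 19.29°;  2α = 38.58°
edge 0: e_0 = (+1.12, +0.60);  n_0 = (+0.4722, -0.8815)
edge 3: e_3 = (-1.89, -0.08);  n_3 = (-0.0423, +0.9991)
∠(n_0, n_3) = 154.25°
δ = |180° − 154.25°| = 25.75°
25.75° ≤ 2α = 38.58°  →  valid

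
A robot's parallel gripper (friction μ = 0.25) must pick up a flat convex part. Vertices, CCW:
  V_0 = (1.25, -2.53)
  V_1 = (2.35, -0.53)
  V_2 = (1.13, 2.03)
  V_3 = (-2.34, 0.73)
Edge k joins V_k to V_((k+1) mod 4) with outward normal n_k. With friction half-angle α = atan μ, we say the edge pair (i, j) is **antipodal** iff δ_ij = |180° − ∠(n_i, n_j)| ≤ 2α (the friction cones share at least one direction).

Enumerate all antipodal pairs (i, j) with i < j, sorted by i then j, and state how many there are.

α = atan 0.25 = 14.04°;  2α = 28.07°
n_0 = (+0.8762, -0.4819)
n_1 = (+0.9027, +0.4302)
n_2 = (-0.3508, +0.9364)
n_3 = (-0.6723, -0.7403)
  (0,1): δ = 125.71°  ·
  (0,2): δ = 40.65°  ·
  (0,3): δ = 76.57°  ·
  (1,2): δ = 94.94°  ·
  (1,3): δ = 22.28°  ✓
  (2,3): δ = 62.78°  ·
antipodal pairs: 1

count = 1; pairs: (1,3)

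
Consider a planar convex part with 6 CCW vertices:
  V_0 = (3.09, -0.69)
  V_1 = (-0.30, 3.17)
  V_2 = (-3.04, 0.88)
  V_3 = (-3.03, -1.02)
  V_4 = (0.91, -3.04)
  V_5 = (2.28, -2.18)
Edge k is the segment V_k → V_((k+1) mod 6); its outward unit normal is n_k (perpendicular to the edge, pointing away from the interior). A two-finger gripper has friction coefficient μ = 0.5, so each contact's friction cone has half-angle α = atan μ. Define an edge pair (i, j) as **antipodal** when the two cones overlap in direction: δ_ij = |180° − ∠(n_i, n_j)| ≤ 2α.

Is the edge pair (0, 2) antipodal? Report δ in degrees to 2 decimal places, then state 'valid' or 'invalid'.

α = atan 0.5 = 26.57°;  2α = 53.13°
edge 0: e_0 = (-3.39, +3.86);  n_0 = (+0.7514, +0.6599)
edge 2: e_2 = (+0.01, -1.90);  n_2 = (-1.0000, -0.0053)
∠(n_0, n_2) = 139.01°
δ = |180° − 139.01°| = 40.99°
40.99° ≤ 2α = 53.13°  →  valid

δ = 40.99°, valid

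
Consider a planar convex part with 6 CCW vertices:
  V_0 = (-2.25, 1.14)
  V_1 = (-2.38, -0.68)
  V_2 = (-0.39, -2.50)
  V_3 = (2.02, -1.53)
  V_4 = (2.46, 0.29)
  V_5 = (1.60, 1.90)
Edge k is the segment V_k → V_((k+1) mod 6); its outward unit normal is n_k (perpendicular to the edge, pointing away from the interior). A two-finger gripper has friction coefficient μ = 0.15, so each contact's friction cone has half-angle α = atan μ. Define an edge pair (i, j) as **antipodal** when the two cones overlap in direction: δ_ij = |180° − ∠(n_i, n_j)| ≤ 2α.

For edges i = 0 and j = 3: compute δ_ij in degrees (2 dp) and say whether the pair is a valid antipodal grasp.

δ = 9.51°, valid

α = atan 0.15 = 8.53°;  2α = 17.06°
edge 0: e_0 = (-0.13, -1.82);  n_0 = (-0.9975, +0.0712)
edge 3: e_3 = (+0.44, +1.82);  n_3 = (+0.9720, -0.2350)
∠(n_0, n_3) = 170.49°
δ = |180° − 170.49°| = 9.51°
9.51° ≤ 2α = 17.06°  →  valid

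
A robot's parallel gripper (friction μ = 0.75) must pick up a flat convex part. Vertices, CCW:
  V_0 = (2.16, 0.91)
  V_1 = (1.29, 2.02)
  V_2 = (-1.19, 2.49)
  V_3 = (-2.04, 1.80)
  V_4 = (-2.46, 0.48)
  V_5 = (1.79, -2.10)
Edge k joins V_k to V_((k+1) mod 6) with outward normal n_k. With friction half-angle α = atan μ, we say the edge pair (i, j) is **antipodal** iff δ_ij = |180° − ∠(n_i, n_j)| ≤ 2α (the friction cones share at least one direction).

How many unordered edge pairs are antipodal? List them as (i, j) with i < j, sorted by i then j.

count = 7; pairs: (0,3), (0,4), (1,4), (2,4), (2,5), (3,5), (4,5)

α = atan 0.75 = 36.87°;  2α = 73.74°
n_0 = (+0.7871, +0.6169)
n_1 = (+0.1862, +0.9825)
n_2 = (-0.6302, +0.7764)
n_3 = (-0.9529, +0.3032)
n_4 = (-0.5189, -0.8548)
n_5 = (+0.9925, -0.1220)
  (0,1): δ = 138.82°  ·
  (0,2): δ = 89.02°  ·
  (0,3): δ = 55.74°  ✓
  (0,4): δ = 20.65°  ✓
  (0,5): δ = 134.90°  ·
  (1,2): δ = 130.20°  ·
  (1,3): δ = 96.92°  ·
  (1,4): δ = 20.53°  ✓
  (1,5): δ = 93.72°  ·
  (2,3): δ = 146.72°  ·
  (2,4): δ = 70.33°  ✓
  (2,5): δ = 43.92°  ✓
  (3,4): δ = 103.61°  ·
  (3,5): δ = 10.64°  ✓
  (4,5): δ = 65.75°  ✓
antipodal pairs: 7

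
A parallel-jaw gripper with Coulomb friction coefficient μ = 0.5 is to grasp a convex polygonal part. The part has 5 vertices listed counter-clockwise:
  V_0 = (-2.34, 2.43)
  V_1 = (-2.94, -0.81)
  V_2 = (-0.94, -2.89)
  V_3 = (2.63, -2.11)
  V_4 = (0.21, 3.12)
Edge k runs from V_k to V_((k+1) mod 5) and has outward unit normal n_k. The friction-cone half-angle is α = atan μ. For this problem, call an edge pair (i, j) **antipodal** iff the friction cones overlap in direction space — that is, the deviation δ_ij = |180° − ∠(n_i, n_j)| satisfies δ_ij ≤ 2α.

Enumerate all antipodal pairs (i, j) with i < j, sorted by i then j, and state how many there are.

α = atan 0.5 = 26.57°;  2α = 53.13°
n_0 = (-0.9833, +0.1821)
n_1 = (-0.7208, -0.6931)
n_2 = (+0.2135, -0.9770)
n_3 = (+0.9076, +0.4199)
n_4 = (-0.2612, +0.9653)
  (0,1): δ = 125.63°  ·
  (0,2): δ = 67.18°  ·
  (0,3): δ = 35.32°  ✓
  (0,4): δ = 115.63°  ·
  (1,2): δ = 121.55°  ·
  (1,3): δ = 19.05°  ✓
  (1,4): δ = 61.26°  ·
  (2,3): δ = 77.49°  ·
  (2,4): δ = 2.82°  ✓
  (3,4): δ = 99.69°  ·
antipodal pairs: 3

count = 3; pairs: (0,3), (1,3), (2,4)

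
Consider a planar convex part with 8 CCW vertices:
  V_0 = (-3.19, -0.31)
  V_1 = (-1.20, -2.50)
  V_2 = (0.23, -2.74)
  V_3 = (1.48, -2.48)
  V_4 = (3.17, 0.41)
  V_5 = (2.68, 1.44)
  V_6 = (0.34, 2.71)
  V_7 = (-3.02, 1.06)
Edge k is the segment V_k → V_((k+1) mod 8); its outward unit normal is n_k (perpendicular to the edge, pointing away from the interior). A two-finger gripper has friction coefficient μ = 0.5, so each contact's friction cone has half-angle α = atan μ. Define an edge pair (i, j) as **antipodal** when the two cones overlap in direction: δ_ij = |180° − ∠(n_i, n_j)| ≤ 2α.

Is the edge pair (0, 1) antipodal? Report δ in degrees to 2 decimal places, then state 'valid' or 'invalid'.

α = atan 0.5 = 26.57°;  2α = 53.13°
edge 0: e_0 = (+1.99, -2.19);  n_0 = (-0.7401, -0.6725)
edge 1: e_1 = (+1.43, -0.24);  n_1 = (-0.1655, -0.9862)
∠(n_0, n_1) = 38.21°
δ = |180° − 38.21°| = 141.79°
141.79° > 2α = 53.13°  →  invalid

δ = 141.79°, invalid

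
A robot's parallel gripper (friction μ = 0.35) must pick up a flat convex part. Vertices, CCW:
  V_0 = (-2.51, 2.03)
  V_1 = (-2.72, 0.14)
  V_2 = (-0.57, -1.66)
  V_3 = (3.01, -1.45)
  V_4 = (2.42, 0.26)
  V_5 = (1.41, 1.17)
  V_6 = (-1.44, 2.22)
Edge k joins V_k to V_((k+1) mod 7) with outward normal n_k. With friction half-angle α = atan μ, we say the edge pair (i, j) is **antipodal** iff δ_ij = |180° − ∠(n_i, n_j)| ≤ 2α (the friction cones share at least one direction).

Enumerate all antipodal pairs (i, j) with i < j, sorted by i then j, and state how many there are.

α = atan 0.35 = 19.29°;  2α = 38.58°
n_0 = (-0.9939, +0.1104)
n_1 = (-0.6419, -0.7668)
n_2 = (+0.0586, -0.9983)
n_3 = (+0.9453, +0.3262)
n_4 = (+0.6694, +0.7429)
n_5 = (+0.3457, +0.9383)
n_6 = (-0.1748, +0.9846)
  (0,1): δ = 123.60°  ·
  (0,2): δ = 80.30°  ·
  (0,3): δ = 25.38°  ✓
  (0,4): δ = 54.32°  ·
  (0,5): δ = 76.12°  ·
  (0,6): δ = 106.41°  ·
  (1,2): δ = 136.71°  ·
  (1,3): δ = 31.03°  ✓
  (1,4): δ = 2.08°  ✓
  (1,5): δ = 19.71°  ✓
  (1,6): δ = 50.01°  ·
  (2,3): δ = 74.32°  ·
  (2,4): δ = 45.38°  ·
  (2,5): δ = 23.58°  ✓
  (2,6): δ = 6.71°  ✓
  (3,4): δ = 151.05°  ·
  (3,5): δ = 129.26°  ·
  (3,6): δ = 98.97°  ·
  (4,5): δ = 158.21°  ·
  (4,6): δ = 127.91°  ·
  (5,6): δ = 149.71°  ·
antipodal pairs: 6

count = 6; pairs: (0,3), (1,3), (1,4), (1,5), (2,5), (2,6)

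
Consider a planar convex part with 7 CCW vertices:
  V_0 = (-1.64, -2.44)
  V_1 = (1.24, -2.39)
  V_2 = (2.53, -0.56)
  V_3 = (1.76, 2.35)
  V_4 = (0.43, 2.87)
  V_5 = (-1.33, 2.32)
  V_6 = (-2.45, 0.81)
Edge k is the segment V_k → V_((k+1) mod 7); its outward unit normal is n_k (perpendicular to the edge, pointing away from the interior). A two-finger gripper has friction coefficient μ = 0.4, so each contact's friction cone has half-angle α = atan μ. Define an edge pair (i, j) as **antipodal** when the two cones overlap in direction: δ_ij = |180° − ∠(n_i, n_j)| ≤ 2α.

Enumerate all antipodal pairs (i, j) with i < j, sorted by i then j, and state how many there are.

α = atan 0.4 = 21.80°;  2α = 43.60°
n_0 = (+0.0174, -0.9998)
n_1 = (+0.8173, -0.5762)
n_2 = (+0.9667, +0.2558)
n_3 = (+0.3641, +0.9313)
n_4 = (-0.2983, +0.9545)
n_5 = (-0.8032, +0.5957)
n_6 = (-0.9703, -0.2418)
  (0,1): δ = 126.18°  ·
  (0,2): δ = 76.17°  ·
  (0,3): δ = 22.35°  ✓
  (0,4): δ = 16.36°  ✓
  (0,5): δ = 52.44°  ·
  (0,6): δ = 103.00°  ·
  (1,2): δ = 130.00°  ·
  (1,3): δ = 76.17°  ·
  (1,4): δ = 37.47°  ✓
  (1,5): δ = 1.38°  ✓
  (1,6): δ = 49.18°  ·
  (2,3): δ = 126.18°  ·
  (2,4): δ = 87.47°  ·
  (2,5): δ = 51.39°  ·
  (2,6): δ = 0.83°  ✓
  (3,4): δ = 141.29°  ·
  (3,5): δ = 105.21°  ·
  (3,6): δ = 54.65°  ·
  (4,5): δ = 143.92°  ·
  (4,6): δ = 93.36°  ·
  (5,6): δ = 129.44°  ·
antipodal pairs: 5

count = 5; pairs: (0,3), (0,4), (1,4), (1,5), (2,6)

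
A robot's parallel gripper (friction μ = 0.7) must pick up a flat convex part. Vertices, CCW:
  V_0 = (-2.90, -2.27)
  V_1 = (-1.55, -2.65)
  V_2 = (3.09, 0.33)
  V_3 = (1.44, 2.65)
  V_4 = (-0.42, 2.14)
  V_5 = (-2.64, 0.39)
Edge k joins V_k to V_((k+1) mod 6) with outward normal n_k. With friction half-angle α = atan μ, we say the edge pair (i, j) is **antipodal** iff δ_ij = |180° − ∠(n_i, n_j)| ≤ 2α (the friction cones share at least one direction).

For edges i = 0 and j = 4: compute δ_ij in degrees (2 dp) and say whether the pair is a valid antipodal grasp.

δ = 53.97°, valid

α = atan 0.7 = 34.99°;  2α = 69.98°
edge 0: e_0 = (+1.35, -0.38);  n_0 = (-0.2710, -0.9626)
edge 4: e_4 = (-2.22, -1.75);  n_4 = (-0.6191, +0.7853)
∠(n_0, n_4) = 126.03°
δ = |180° − 126.03°| = 53.97°
53.97° ≤ 2α = 69.98°  →  valid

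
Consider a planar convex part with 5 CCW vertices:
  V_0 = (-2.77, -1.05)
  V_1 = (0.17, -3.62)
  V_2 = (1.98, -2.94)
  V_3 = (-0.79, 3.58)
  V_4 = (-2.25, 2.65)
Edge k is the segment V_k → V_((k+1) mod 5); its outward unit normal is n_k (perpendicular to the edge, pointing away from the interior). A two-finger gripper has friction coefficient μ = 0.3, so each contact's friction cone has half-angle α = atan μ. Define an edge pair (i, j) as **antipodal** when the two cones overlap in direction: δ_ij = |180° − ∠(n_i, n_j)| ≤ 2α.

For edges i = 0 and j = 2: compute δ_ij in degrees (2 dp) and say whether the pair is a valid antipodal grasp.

δ = 25.82°, valid

α = atan 0.3 = 16.70°;  2α = 33.40°
edge 0: e_0 = (+2.94, -2.57);  n_0 = (-0.6581, -0.7529)
edge 2: e_2 = (-2.77, +6.52);  n_2 = (+0.9204, +0.3910)
∠(n_0, n_2) = 154.18°
δ = |180° − 154.18°| = 25.82°
25.82° ≤ 2α = 33.40°  →  valid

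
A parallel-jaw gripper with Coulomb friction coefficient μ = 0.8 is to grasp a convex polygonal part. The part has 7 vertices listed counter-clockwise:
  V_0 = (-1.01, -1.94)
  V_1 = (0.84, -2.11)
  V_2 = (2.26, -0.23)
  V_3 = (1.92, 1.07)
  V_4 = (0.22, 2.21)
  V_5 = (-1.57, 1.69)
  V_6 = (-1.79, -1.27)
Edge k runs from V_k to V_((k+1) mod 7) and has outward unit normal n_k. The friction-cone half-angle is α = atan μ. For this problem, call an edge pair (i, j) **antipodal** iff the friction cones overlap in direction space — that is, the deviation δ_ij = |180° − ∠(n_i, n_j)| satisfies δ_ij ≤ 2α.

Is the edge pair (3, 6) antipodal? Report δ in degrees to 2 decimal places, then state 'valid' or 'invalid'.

δ = 6.82°, valid

α = atan 0.8 = 38.66°;  2α = 77.32°
edge 3: e_3 = (-1.70, +1.14);  n_3 = (+0.5570, +0.8305)
edge 6: e_6 = (+0.78, -0.67);  n_6 = (-0.6516, -0.7586)
∠(n_3, n_6) = 173.18°
δ = |180° − 173.18°| = 6.82°
6.82° ≤ 2α = 77.32°  →  valid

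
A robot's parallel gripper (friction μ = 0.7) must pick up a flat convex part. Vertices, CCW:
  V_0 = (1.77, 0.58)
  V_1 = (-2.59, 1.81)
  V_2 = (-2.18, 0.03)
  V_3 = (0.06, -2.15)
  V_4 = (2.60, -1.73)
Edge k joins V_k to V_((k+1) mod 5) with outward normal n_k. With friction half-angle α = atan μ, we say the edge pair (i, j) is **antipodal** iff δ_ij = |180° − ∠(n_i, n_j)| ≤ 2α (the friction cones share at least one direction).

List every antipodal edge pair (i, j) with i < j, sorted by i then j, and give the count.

α = atan 0.7 = 34.99°;  2α = 69.98°
n_0 = (+0.2715, +0.9624)
n_1 = (-0.9745, -0.2245)
n_2 = (-0.6974, -0.7166)
n_3 = (+0.1631, -0.9866)
n_4 = (+0.9411, +0.3381)
  (0,1): δ = 61.27°  ✓
  (0,2): δ = 28.47°  ✓
  (0,3): δ = 25.14°  ✓
  (0,4): δ = 125.52°  ·
  (1,2): δ = 147.19°  ·
  (1,3): δ = 93.58°  ·
  (1,4): δ = 6.79°  ✓
  (2,3): δ = 126.39°  ·
  (2,4): δ = 26.01°  ✓
  (3,4): δ = 79.63°  ·
antipodal pairs: 5

count = 5; pairs: (0,1), (0,2), (0,3), (1,4), (2,4)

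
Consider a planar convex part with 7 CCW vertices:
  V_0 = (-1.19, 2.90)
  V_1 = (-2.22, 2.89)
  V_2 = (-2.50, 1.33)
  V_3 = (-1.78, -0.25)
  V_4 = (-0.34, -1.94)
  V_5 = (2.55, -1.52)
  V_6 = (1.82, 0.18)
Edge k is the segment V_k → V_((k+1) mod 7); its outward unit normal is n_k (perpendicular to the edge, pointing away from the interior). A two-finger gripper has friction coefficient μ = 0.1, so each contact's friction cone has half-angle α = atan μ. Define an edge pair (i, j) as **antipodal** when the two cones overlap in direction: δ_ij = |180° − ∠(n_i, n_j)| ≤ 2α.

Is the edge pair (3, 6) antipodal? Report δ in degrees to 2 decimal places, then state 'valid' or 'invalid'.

α = atan 0.1 = 5.71°;  2α = 11.42°
edge 3: e_3 = (+1.44, -1.69);  n_3 = (-0.7612, -0.6486)
edge 6: e_6 = (-3.01, +2.72);  n_6 = (+0.6705, +0.7419)
∠(n_3, n_6) = 172.54°
δ = |180° − 172.54°| = 7.46°
7.46° ≤ 2α = 11.42°  →  valid

δ = 7.46°, valid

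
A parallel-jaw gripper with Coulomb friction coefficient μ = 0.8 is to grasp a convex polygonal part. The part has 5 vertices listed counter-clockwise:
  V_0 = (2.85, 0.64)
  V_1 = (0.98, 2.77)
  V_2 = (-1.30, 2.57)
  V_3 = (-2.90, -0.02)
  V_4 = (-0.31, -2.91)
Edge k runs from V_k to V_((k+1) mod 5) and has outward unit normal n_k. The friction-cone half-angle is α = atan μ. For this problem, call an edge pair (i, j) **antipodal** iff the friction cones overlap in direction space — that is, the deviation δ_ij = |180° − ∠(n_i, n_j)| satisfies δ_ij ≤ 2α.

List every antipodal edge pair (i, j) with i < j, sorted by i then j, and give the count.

count = 5; pairs: (0,2), (0,3), (1,3), (1,4), (2,4)

α = atan 0.8 = 38.66°;  2α = 77.32°
n_0 = (+0.7515, +0.6598)
n_1 = (-0.0874, +0.9962)
n_2 = (-0.8508, +0.5256)
n_3 = (-0.7447, -0.6674)
n_4 = (+0.7469, -0.6649)
  (0,1): δ = 126.27°  ·
  (0,2): δ = 72.99°  ✓
  (0,3): δ = 0.59°  ✓
  (0,4): δ = 97.05°  ·
  (1,2): δ = 126.72°  ·
  (1,3): δ = 53.15°  ✓
  (1,4): δ = 43.31°  ✓
  (2,3): δ = 106.43°  ·
  (2,4): δ = 9.97°  ✓
  (3,4): δ = 83.54°  ·
antipodal pairs: 5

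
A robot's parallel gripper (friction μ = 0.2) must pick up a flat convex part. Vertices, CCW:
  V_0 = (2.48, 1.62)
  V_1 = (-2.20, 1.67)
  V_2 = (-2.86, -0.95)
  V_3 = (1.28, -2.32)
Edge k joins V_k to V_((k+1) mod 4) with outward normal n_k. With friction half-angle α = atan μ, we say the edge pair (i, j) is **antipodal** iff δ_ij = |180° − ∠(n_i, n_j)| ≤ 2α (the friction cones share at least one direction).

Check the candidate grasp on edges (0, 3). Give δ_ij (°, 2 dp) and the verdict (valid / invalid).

δ = 73.67°, invalid

α = atan 0.2 = 11.31°;  2α = 22.62°
edge 0: e_0 = (-4.68, +0.05);  n_0 = (+0.0107, +0.9999)
edge 3: e_3 = (+1.20, +3.94);  n_3 = (+0.9566, -0.2914)
∠(n_0, n_3) = 106.33°
δ = |180° − 106.33°| = 73.67°
73.67° > 2α = 22.62°  →  invalid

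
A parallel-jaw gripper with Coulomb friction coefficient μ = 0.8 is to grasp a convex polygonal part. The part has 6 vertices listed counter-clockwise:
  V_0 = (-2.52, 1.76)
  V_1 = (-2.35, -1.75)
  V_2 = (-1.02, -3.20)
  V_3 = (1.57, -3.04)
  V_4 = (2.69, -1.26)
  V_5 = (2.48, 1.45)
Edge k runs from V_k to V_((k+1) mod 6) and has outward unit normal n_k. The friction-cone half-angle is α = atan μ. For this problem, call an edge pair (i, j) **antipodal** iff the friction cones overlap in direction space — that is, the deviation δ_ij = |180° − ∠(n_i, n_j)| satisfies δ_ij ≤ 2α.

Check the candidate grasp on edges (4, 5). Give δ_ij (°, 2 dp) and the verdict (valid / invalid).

α = atan 0.8 = 38.66°;  2α = 77.32°
edge 4: e_4 = (-0.21, +2.71);  n_4 = (+0.9970, +0.0773)
edge 5: e_5 = (-5.00, +0.31);  n_5 = (+0.0619, +0.9981)
∠(n_4, n_5) = 82.02°
δ = |180° − 82.02°| = 97.98°
97.98° > 2α = 77.32°  →  invalid

δ = 97.98°, invalid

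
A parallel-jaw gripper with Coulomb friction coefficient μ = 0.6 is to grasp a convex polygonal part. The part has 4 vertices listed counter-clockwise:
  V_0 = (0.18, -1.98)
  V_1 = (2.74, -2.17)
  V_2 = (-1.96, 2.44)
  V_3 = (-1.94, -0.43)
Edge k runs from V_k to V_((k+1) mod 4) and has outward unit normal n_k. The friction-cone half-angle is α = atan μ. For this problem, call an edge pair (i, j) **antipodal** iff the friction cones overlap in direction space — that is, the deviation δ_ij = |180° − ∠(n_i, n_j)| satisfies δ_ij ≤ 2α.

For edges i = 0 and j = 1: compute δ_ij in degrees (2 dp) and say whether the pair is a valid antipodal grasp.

δ = 40.20°, valid

α = atan 0.6 = 30.96°;  2α = 61.93°
edge 0: e_0 = (+2.56, -0.19);  n_0 = (-0.0740, -0.9973)
edge 1: e_1 = (-4.70, +4.61);  n_1 = (+0.7002, +0.7139)
∠(n_0, n_1) = 139.80°
δ = |180° − 139.80°| = 40.20°
40.20° ≤ 2α = 61.93°  →  valid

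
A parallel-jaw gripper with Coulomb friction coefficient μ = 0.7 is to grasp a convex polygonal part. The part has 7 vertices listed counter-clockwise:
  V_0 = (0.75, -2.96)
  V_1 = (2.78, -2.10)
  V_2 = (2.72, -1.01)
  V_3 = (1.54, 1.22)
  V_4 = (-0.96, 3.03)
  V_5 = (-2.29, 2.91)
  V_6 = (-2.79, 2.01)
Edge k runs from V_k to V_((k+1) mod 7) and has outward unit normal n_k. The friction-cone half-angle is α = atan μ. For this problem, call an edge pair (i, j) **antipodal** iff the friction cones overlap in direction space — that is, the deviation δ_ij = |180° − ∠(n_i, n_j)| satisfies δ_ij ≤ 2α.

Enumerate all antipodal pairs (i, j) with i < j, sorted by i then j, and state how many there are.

α = atan 0.7 = 34.99°;  2α = 69.98°
n_0 = (+0.3901, -0.9208)
n_1 = (+0.9985, +0.0550)
n_2 = (+0.8839, +0.4677)
n_3 = (+0.5864, +0.8100)
n_4 = (-0.0899, +0.9960)
n_5 = (-0.8742, +0.4856)
n_6 = (-0.8145, -0.5802)
  (0,1): δ = 109.81°  ·
  (0,2): δ = 85.07°  ·
  (0,3): δ = 58.86°  ✓
  (0,4): δ = 17.80°  ✓
  (0,5): δ = 37.99°  ✓
  (0,6): δ = 102.50°  ·
  (1,2): δ = 155.27°  ·
  (1,3): δ = 129.06°  ·
  (1,4): δ = 88.00°  ·
  (1,5): δ = 32.21°  ✓
  (1,6): δ = 32.31°  ✓
  (2,3): δ = 153.79°  ·
  (2,4): δ = 112.73°  ·
  (2,5): δ = 56.94°  ✓
  (2,6): δ = 7.58°  ✓
  (3,4): δ = 138.94°  ·
  (3,5): δ = 83.15°  ·
  (3,6): δ = 18.63°  ✓
  (4,5): δ = 124.21°  ·
  (4,6): δ = 59.69°  ✓
  (5,6): δ = 115.48°  ·
antipodal pairs: 9

count = 9; pairs: (0,3), (0,4), (0,5), (1,5), (1,6), (2,5), (2,6), (3,6), (4,6)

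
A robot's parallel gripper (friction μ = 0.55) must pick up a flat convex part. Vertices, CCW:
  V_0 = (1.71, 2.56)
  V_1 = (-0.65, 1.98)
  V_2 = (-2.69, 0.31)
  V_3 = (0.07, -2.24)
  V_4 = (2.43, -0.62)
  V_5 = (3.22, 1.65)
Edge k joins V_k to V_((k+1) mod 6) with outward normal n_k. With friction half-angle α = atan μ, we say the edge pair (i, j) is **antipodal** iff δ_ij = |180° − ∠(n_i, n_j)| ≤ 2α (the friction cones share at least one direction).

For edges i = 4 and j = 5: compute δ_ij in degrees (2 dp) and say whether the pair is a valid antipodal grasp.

δ = 101.89°, invalid

α = atan 0.55 = 28.81°;  2α = 57.62°
edge 4: e_4 = (+0.79, +2.27);  n_4 = (+0.9444, -0.3287)
edge 5: e_5 = (-1.51, +0.91);  n_5 = (+0.5162, +0.8565)
∠(n_4, n_5) = 78.11°
δ = |180° − 78.11°| = 101.89°
101.89° > 2α = 57.62°  →  invalid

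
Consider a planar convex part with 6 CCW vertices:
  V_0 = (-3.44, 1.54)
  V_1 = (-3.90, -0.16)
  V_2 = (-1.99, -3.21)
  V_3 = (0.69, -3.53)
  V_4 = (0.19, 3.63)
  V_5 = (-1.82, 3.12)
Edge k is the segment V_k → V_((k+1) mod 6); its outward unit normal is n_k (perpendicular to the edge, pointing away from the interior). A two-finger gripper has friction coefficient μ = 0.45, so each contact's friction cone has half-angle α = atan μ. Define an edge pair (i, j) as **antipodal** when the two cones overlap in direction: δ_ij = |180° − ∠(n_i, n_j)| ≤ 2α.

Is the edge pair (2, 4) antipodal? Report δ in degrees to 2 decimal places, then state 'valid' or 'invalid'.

α = atan 0.45 = 24.23°;  2α = 48.46°
edge 2: e_2 = (+2.68, -0.32);  n_2 = (-0.1186, -0.9929)
edge 4: e_4 = (-2.01, -0.51);  n_4 = (-0.2459, +0.9693)
∠(n_2, n_4) = 158.95°
δ = |180° − 158.95°| = 21.05°
21.05° ≤ 2α = 48.46°  →  valid

δ = 21.05°, valid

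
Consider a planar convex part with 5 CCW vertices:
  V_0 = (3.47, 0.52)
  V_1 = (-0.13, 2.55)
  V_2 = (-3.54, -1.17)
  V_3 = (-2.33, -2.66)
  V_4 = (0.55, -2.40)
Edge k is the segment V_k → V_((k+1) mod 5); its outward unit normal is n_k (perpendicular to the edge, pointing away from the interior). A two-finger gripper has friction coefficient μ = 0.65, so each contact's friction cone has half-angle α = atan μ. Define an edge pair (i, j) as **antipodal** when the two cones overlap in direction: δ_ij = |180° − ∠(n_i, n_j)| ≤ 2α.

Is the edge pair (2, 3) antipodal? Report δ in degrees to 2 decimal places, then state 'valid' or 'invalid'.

δ = 123.92°, invalid

α = atan 0.65 = 33.02°;  2α = 66.05°
edge 2: e_2 = (+1.21, -1.49);  n_2 = (-0.7763, -0.6304)
edge 3: e_3 = (+2.88, +0.26);  n_3 = (+0.0899, -0.9959)
∠(n_2, n_3) = 56.08°
δ = |180° − 56.08°| = 123.92°
123.92° > 2α = 66.05°  →  invalid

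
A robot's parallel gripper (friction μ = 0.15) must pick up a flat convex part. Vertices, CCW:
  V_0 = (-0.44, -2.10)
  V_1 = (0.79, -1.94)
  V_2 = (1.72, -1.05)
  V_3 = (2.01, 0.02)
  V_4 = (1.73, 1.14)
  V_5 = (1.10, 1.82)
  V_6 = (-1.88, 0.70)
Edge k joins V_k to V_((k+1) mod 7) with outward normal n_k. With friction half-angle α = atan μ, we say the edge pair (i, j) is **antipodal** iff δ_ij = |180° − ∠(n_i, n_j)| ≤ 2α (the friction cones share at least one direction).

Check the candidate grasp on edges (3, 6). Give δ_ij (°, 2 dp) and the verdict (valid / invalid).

δ = 13.18°, valid

α = atan 0.15 = 8.53°;  2α = 17.06°
edge 3: e_3 = (-0.28, +1.12);  n_3 = (+0.9701, +0.2425)
edge 6: e_6 = (+1.44, -2.80);  n_6 = (-0.8893, -0.4573)
∠(n_3, n_6) = 166.82°
δ = |180° − 166.82°| = 13.18°
13.18° ≤ 2α = 17.06°  →  valid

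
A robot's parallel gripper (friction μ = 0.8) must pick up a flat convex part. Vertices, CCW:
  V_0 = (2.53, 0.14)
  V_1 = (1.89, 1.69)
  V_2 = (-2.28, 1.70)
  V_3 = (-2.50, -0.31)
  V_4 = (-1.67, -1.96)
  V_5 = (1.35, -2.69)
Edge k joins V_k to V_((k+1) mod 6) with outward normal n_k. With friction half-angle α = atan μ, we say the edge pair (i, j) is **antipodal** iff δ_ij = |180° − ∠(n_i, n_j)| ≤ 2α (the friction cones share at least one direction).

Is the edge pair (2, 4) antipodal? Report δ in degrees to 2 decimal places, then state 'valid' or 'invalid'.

δ = 97.34°, invalid

α = atan 0.8 = 38.66°;  2α = 77.32°
edge 2: e_2 = (-0.22, -2.01);  n_2 = (-0.9941, +0.1088)
edge 4: e_4 = (+3.02, -0.73);  n_4 = (-0.2350, -0.9720)
∠(n_2, n_4) = 82.66°
δ = |180° − 82.66°| = 97.34°
97.34° > 2α = 77.32°  →  invalid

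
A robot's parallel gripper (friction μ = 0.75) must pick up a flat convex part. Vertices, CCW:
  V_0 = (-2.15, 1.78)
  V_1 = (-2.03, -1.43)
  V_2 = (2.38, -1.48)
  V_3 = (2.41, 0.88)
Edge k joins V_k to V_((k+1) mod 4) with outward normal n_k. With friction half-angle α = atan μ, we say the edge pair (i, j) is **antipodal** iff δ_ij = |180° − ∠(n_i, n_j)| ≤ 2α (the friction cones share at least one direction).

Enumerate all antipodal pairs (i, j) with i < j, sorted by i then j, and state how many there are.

α = atan 0.75 = 36.87°;  2α = 73.74°
n_0 = (-0.9993, -0.0374)
n_1 = (-0.0113, -0.9999)
n_2 = (+0.9999, -0.0127)
n_3 = (+0.1936, +0.9811)
  (0,1): δ = 92.79°  ·
  (0,2): δ = 2.87°  ✓
  (0,3): δ = 76.69°  ·
  (1,2): δ = 90.08°  ·
  (1,3): δ = 10.52°  ✓
  (2,3): δ = 100.44°  ·
antipodal pairs: 2

count = 2; pairs: (0,2), (1,3)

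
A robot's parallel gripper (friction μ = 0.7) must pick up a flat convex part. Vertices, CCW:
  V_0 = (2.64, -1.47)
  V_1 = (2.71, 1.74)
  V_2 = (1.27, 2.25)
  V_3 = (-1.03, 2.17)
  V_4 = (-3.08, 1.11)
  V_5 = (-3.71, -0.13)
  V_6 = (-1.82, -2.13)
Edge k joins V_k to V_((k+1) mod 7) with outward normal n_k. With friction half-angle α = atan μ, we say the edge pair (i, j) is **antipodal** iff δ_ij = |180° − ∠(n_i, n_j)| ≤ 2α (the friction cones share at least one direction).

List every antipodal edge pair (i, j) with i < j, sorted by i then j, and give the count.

α = atan 0.7 = 34.99°;  2α = 69.98°
n_0 = (+0.9998, -0.0218)
n_1 = (+0.3338, +0.9426)
n_2 = (-0.0348, +0.9994)
n_3 = (-0.4593, +0.8883)
n_4 = (-0.8915, +0.4530)
n_5 = (-0.7268, -0.6868)
n_6 = (+0.1464, -0.9892)
  (0,1): δ = 108.25°  ·
  (0,2): δ = 86.76°  ·
  (0,3): δ = 61.41°  ✓
  (0,4): δ = 25.68°  ✓
  (0,5): δ = 44.63°  ✓
  (0,6): δ = 99.67°  ·
  (1,2): δ = 158.51°  ·
  (1,3): δ = 133.16°  ·
  (1,4): δ = 97.43°  ·
  (1,5): δ = 27.12°  ✓
  (1,6): δ = 27.92°  ✓
  (2,3): δ = 154.65°  ·
  (2,4): δ = 118.93°  ·
  (2,5): δ = 48.61°  ✓
  (2,6): δ = 6.43°  ✓
  (3,4): δ = 144.28°  ·
  (3,5): δ = 73.96°  ·
  (3,6): δ = 18.92°  ✓
  (4,5): δ = 109.69°  ·
  (4,6): δ = 54.65°  ✓
  (5,6): δ = 124.96°  ·
antipodal pairs: 9

count = 9; pairs: (0,3), (0,4), (0,5), (1,5), (1,6), (2,5), (2,6), (3,6), (4,6)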